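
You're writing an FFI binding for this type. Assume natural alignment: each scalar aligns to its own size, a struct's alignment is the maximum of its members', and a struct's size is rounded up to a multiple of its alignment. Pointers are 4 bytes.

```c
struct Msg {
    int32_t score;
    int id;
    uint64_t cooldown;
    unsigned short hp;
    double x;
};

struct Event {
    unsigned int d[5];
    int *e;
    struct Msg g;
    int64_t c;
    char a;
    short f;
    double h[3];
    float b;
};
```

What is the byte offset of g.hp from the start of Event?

Msg: 0..4  score  (4B, 4-aligned); 4..8  id  (4B, 4-aligned); 8..16  cooldown  (8B, 8-aligned); 16..18  hp  (2B, 2-aligned); 18..24  -- padding (6B); 24..32  x  (8B, 8-aligned); sizeof = 32, alignof = 8
0..20  d  (20B, 4-aligned)
20..24  e  (4B, 4-aligned)
24..56  g  (32B, 8-aligned)
within Msg: hp at 16
24 + 16 = 40

40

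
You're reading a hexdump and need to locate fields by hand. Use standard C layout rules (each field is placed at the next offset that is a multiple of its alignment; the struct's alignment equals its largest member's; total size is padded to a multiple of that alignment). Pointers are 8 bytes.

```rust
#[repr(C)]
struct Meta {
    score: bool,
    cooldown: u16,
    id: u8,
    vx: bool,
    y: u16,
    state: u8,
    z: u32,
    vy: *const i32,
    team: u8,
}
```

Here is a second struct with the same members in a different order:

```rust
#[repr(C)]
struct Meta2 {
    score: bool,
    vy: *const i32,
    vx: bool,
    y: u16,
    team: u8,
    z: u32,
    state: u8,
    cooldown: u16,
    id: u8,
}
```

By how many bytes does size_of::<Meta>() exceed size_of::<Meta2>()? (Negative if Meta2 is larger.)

-8

score at 0 (size 1, align 1) → ends 1
pad 1 to align 2 for cooldown
cooldown at 2 (size 2, align 2) → ends 4
id at 4 (size 1, align 1) → ends 5
vx at 5 (size 1, align 1) → ends 6
y at 6 (size 2, align 2) → ends 8
state at 8 (size 1, align 1) → ends 9
pad 3 to align 4 for z
z at 12 (size 4, align 4) → ends 16
vy at 16 (size 8, align 8) → ends 24
team at 24 (size 1, align 1) → ends 25
tail pad 7 to reach multiple of 8
total 32 bytes, alignment 8
— Meta2 —
score at 0 (size 1, align 1) → ends 1
pad 7 to align 8 for vy
vy at 8 (size 8, align 8) → ends 16
vx at 16 (size 1, align 1) → ends 17
pad 1 to align 2 for y
y at 18 (size 2, align 2) → ends 20
team at 20 (size 1, align 1) → ends 21
pad 3 to align 4 for z
z at 24 (size 4, align 4) → ends 28
state at 28 (size 1, align 1) → ends 29
pad 1 to align 2 for cooldown
cooldown at 30 (size 2, align 2) → ends 32
id at 32 (size 1, align 1) → ends 33
tail pad 7 to reach multiple of 8
total 40 bytes, alignment 8
32 − 40 = -8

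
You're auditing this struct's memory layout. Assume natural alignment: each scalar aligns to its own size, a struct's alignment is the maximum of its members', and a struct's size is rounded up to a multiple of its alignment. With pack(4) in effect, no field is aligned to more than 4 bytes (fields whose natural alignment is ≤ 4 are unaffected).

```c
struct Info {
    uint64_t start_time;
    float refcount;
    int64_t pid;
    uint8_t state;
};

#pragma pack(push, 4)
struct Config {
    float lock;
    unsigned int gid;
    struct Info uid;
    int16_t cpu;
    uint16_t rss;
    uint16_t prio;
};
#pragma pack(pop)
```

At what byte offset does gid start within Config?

4

Info: start_time at 0 (size 8, align 8) → ends 8; refcount at 8 (size 4, align 4) → ends 12; pad 4 to align 8 for pid; pid at 16 (size 8, align 8) → ends 24; state at 24 (size 1, align 1) → ends 25; tail pad 7 to reach multiple of 8; total 32 bytes, alignment 8
lock at 0 (size 4, align 4) → ends 4
gid at 4 (size 4, align 4) → ends 8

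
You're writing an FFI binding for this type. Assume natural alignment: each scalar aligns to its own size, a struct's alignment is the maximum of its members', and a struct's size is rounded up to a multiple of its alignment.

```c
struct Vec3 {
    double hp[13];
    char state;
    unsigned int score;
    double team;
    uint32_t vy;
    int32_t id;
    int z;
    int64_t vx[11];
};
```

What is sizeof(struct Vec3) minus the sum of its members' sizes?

7

@0: hp [104B, align 8] → 104
@104: state [1B, align 1] → 105
+3 pad (align 4)
@108: score [4B, align 4] → 112
@112: team [8B, align 8] → 120
@120: vy [4B, align 4] → 124
@124: id [4B, align 4] → 128
@128: z [4B, align 4] → 132
+4 pad (align 8)
@136: vx [88B, align 8] → 224
size 224, align 8
data bytes 217, size 224 → padding 7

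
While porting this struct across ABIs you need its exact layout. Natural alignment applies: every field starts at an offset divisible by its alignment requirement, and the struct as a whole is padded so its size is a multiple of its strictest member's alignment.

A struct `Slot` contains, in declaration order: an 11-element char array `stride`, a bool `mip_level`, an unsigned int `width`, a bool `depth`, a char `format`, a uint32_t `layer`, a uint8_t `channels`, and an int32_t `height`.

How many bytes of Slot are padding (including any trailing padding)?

5

@0: stride [11B, align 1] → 11
@11: mip_level [1B, align 1] → 12
@12: width [4B, align 4] → 16
@16: depth [1B, align 1] → 17
@17: format [1B, align 1] → 18
+2 pad (align 4)
@20: layer [4B, align 4] → 24
@24: channels [1B, align 1] → 25
+3 pad (align 4)
@28: height [4B, align 4] → 32
size 32, align 4
data bytes 27, size 32 → padding 5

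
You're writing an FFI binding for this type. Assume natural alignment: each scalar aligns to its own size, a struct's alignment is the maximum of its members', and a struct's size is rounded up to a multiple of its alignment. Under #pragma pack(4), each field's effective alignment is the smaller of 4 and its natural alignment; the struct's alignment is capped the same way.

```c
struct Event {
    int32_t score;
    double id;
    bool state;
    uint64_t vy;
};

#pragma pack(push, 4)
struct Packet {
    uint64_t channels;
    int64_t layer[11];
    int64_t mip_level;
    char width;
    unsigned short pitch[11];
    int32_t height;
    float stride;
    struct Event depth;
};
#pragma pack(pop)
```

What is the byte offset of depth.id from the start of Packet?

144

Event: @0: score [4B, align 4] → 4; +4 pad (align 8); @8: id [8B, align 8] → 16; @16: state [1B, align 1] → 17; +7 pad (align 8); @24: vy [8B, align 8] → 32; size 32, align 8
@0: channels [8B, align 4] → 8
@8: layer [88B, align 4] → 96
@96: mip_level [8B, align 4] → 104
@104: width [1B, align 1] → 105
+1 pad (align 2)
@106: pitch [22B, align 2] → 128
@128: height [4B, align 4] → 132
@132: stride [4B, align 4] → 136
@136: depth [32B, align 4] → 168
within Event: id at 8
136 + 8 = 144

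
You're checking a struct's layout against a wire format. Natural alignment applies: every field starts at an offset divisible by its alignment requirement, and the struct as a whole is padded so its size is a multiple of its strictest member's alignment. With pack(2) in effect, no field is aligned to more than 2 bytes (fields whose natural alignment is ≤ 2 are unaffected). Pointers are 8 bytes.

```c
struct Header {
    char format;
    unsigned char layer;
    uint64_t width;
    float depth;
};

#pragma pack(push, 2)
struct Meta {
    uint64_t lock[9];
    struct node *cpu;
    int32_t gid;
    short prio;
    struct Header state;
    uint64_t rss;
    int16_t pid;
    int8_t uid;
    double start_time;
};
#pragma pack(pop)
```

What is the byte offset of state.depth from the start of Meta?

Header: 0..1  format  (1B, 1-aligned); 1..2  layer  (1B, 1-aligned); 2..8  -- padding (6B); 8..16  width  (8B, 8-aligned); 16..20  depth  (4B, 4-aligned); 20..24  -- tail padding (4B); sizeof = 24, alignof = 8
0..72  lock  (72B, 2-aligned)
72..80  cpu  (8B, 2-aligned)
80..84  gid  (4B, 2-aligned)
84..86  prio  (2B, 2-aligned)
86..110  state  (24B, 2-aligned)
within Header: depth at 16
86 + 16 = 102

102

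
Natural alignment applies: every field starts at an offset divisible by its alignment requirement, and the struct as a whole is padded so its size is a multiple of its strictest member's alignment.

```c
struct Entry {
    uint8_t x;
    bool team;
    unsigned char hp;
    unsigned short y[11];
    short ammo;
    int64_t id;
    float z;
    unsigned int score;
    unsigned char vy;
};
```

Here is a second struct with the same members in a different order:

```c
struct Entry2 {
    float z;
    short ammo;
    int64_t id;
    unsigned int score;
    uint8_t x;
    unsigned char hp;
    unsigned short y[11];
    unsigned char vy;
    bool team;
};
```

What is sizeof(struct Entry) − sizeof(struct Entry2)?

8

@0: x [1B, align 1] → 1
@1: team [1B, align 1] → 2
@2: hp [1B, align 1] → 3
+1 pad (align 2)
@4: y [22B, align 2] → 26
@26: ammo [2B, align 2] → 28
+4 pad (align 8)
@32: id [8B, align 8] → 40
@40: z [4B, align 4] → 44
@44: score [4B, align 4] → 48
@48: vy [1B, align 1] → 49
+7 tail pad (align 8)
size 56, align 8
— Entry2 —
@0: z [4B, align 4] → 4
@4: ammo [2B, align 2] → 6
+2 pad (align 8)
@8: id [8B, align 8] → 16
@16: score [4B, align 4] → 20
@20: x [1B, align 1] → 21
@21: hp [1B, align 1] → 22
@22: y [22B, align 2] → 44
@44: vy [1B, align 1] → 45
@45: team [1B, align 1] → 46
+2 tail pad (align 8)
size 48, align 8
56 − 48 = 8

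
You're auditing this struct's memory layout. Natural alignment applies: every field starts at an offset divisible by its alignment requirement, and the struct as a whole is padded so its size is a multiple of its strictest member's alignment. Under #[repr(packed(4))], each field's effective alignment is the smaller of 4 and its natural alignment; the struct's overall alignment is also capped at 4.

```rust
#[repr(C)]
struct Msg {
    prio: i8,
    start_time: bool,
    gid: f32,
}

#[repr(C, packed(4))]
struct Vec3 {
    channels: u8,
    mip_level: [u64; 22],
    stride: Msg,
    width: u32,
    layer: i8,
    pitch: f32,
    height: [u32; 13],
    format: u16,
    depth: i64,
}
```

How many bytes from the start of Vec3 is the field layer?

192

Msg: 0..1  prio  (1B, 1-aligned); 1..2  start_time  (1B, 1-aligned); 2..4  -- padding (2B); 4..8  gid  (4B, 4-aligned); sizeof = 8, alignof = 4
0..1  channels  (1B, 1-aligned)
1..4  -- padding (3B)
4..180  mip_level  (176B, 4-aligned)
180..188  stride  (8B, 4-aligned)
188..192  width  (4B, 4-aligned)
192..193  layer  (1B, 1-aligned)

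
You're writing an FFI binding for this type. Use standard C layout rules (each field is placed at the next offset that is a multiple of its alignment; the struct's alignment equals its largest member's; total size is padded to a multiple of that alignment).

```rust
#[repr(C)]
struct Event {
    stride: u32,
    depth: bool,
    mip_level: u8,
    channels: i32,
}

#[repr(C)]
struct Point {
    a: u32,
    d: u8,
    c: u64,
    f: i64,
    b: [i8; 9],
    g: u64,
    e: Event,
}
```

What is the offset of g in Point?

40

Event: @0: stride [4B, align 4] → 4; @4: depth [1B, align 1] → 5; @5: mip_level [1B, align 1] → 6; +2 pad (align 4); @8: channels [4B, align 4] → 12; size 12, align 4
@0: a [4B, align 4] → 4
@4: d [1B, align 1] → 5
+3 pad (align 8)
@8: c [8B, align 8] → 16
@16: f [8B, align 8] → 24
@24: b [9B, align 1] → 33
+7 pad (align 8)
@40: g [8B, align 8] → 48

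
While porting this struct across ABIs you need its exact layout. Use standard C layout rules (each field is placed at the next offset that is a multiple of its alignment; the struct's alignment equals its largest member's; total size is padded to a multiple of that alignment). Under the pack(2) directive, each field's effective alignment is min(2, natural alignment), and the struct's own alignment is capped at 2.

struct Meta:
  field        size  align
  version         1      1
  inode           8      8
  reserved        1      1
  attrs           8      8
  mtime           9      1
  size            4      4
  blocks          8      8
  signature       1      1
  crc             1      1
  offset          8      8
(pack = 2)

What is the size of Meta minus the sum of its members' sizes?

3

0..1  version  (1B, 1-aligned)
1..2  -- padding (1B)
2..10  inode  (8B, 2-aligned)
10..11  reserved  (1B, 1-aligned)
11..12  -- padding (1B)
12..20  attrs  (8B, 2-aligned)
20..29  mtime  (9B, 1-aligned)
29..30  -- padding (1B)
30..34  size  (4B, 2-aligned)
34..42  blocks  (8B, 2-aligned)
42..43  signature  (1B, 1-aligned)
43..44  crc  (1B, 1-aligned)
44..52  offset  (8B, 2-aligned)
sizeof = 52, alignof = 2
data bytes 49, size 52 → padding 3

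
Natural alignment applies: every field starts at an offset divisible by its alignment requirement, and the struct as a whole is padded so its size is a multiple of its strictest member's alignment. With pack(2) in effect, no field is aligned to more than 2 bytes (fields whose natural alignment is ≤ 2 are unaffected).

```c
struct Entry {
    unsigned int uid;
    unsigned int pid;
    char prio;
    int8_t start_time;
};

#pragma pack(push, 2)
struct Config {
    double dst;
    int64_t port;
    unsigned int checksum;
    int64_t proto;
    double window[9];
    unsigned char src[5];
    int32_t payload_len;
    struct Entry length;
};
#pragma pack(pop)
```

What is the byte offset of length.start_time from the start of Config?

119

Entry: @0: uid [4B, align 4] → 4; @4: pid [4B, align 4] → 8; @8: prio [1B, align 1] → 9; @9: start_time [1B, align 1] → 10; +2 tail pad (align 4); size 12, align 4
@0: dst [8B, align 2] → 8
@8: port [8B, align 2] → 16
@16: checksum [4B, align 2] → 20
@20: proto [8B, align 2] → 28
@28: window [72B, align 2] → 100
@100: src [5B, align 1] → 105
+1 pad (align 2)
@106: payload_len [4B, align 2] → 110
@110: length [12B, align 2] → 122
within Entry: start_time at 9
110 + 9 = 119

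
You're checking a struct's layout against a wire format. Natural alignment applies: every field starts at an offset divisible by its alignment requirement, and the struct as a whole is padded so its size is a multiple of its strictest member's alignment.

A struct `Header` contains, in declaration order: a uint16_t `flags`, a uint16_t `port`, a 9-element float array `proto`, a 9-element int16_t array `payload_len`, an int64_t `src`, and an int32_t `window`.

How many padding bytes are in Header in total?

flags at 0 (size 2, align 2) → ends 2
port at 2 (size 2, align 2) → ends 4
proto at 4 (size 36, align 4) → ends 40
payload_len at 40 (size 18, align 2) → ends 58
pad 6 to align 8 for src
src at 64 (size 8, align 8) → ends 72
window at 72 (size 4, align 4) → ends 76
tail pad 4 to reach multiple of 8
total 80 bytes, alignment 8
data bytes 70, size 80 → padding 10

10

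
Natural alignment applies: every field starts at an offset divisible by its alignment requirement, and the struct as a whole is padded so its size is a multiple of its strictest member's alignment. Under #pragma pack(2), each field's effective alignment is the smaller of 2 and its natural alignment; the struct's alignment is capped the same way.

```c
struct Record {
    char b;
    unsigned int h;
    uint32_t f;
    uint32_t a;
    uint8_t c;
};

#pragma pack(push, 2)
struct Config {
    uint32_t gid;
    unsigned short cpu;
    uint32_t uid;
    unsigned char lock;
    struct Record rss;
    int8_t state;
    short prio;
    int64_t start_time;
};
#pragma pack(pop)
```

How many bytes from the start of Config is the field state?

Record: 0..1  b  (1B, 1-aligned); 1..4  -- padding (3B); 4..8  h  (4B, 4-aligned); 8..12  f  (4B, 4-aligned); 12..16  a  (4B, 4-aligned); 16..17  c  (1B, 1-aligned); 17..20  -- tail padding (3B); sizeof = 20, alignof = 4
0..4  gid  (4B, 2-aligned)
4..6  cpu  (2B, 2-aligned)
6..10  uid  (4B, 2-aligned)
10..11  lock  (1B, 1-aligned)
11..12  -- padding (1B)
12..32  rss  (20B, 2-aligned)
32..33  state  (1B, 1-aligned)

32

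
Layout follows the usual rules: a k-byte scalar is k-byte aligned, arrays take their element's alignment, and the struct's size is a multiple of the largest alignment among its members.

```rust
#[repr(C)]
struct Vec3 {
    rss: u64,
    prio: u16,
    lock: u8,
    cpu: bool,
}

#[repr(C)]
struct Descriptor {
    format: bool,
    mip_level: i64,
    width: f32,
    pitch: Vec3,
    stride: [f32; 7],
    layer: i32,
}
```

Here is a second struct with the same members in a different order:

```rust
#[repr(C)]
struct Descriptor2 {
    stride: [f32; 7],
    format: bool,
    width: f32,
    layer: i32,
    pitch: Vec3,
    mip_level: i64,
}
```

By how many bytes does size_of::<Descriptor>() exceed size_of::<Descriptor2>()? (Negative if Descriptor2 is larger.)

Vec3: @0: rss [8B, align 8] → 8; @8: prio [2B, align 2] → 10; @10: lock [1B, align 1] → 11; @11: cpu [1B, align 1] → 12; +4 tail pad (align 8); size 16, align 8
@0: format [1B, align 1] → 1
+7 pad (align 8)
@8: mip_level [8B, align 8] → 16
@16: width [4B, align 4] → 20
+4 pad (align 8)
@24: pitch [16B, align 8] → 40
@40: stride [28B, align 4] → 68
@68: layer [4B, align 4] → 72
size 72, align 8
— Descriptor2 —
@0: stride [28B, align 4] → 28
@28: format [1B, align 1] → 29
+3 pad (align 4)
@32: width [4B, align 4] → 36
@36: layer [4B, align 4] → 40
@40: pitch [16B, align 8] → 56
@56: mip_level [8B, align 8] → 64
size 64, align 8
72 − 64 = 8

8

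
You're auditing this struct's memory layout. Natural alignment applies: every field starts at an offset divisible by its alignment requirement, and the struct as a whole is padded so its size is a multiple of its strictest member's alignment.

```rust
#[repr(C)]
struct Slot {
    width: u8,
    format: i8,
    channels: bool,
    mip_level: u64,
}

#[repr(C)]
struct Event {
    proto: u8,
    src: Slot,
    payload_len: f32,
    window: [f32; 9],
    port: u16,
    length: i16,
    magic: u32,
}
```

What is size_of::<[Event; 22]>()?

Slot: width at 0 (size 1, align 1) → ends 1; format at 1 (size 1, align 1) → ends 2; channels at 2 (size 1, align 1) → ends 3; pad 5 to align 8 for mip_level; mip_level at 8 (size 8, align 8) → ends 16; total 16 bytes, alignment 8
proto at 0 (size 1, align 1) → ends 1
pad 7 to align 8 for src
src at 8 (size 16, align 8) → ends 24
payload_len at 24 (size 4, align 4) → ends 28
window at 28 (size 36, align 4) → ends 64
port at 64 (size 2, align 2) → ends 66
length at 66 (size 2, align 2) → ends 68
magic at 68 (size 4, align 4) → ends 72
total 72 bytes, alignment 8
array of 22: 22 × 72 = 1584

1584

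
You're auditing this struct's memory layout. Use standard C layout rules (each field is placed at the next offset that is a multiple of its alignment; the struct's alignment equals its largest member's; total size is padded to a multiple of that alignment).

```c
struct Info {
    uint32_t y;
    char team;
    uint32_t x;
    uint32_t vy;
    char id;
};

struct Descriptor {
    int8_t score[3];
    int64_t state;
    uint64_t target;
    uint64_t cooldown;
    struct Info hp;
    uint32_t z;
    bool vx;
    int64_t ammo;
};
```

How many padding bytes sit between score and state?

Info: y at 0 (size 4, align 4) → ends 4; team at 4 (size 1, align 1) → ends 5; pad 3 to align 4 for x; x at 8 (size 4, align 4) → ends 12; vy at 12 (size 4, align 4) → ends 16; id at 16 (size 1, align 1) → ends 17; tail pad 3 to reach multiple of 4; total 20 bytes, alignment 4
score at 0 (size 3, align 1) → ends 3
pad 5 to align 8 for state
state at 8 (size 8, align 8) → ends 16

5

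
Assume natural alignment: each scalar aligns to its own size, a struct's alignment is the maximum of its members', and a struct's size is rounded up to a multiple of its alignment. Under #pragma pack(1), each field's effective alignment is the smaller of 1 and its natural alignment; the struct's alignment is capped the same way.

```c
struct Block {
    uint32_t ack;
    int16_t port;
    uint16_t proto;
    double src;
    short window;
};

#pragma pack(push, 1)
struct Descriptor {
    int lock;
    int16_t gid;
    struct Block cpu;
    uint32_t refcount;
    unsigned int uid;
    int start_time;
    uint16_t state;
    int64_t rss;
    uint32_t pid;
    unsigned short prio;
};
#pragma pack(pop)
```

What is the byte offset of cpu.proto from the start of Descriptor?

12

Block: @0: ack [4B, align 4] → 4; @4: port [2B, align 2] → 6; @6: proto [2B, align 2] → 8; @8: src [8B, align 8] → 16; @16: window [2B, align 2] → 18; +6 tail pad (align 8); size 24, align 8
@0: lock [4B, align 1] → 4
@4: gid [2B, align 1] → 6
@6: cpu [24B, align 1] → 30
within Block: proto at 6
6 + 6 = 12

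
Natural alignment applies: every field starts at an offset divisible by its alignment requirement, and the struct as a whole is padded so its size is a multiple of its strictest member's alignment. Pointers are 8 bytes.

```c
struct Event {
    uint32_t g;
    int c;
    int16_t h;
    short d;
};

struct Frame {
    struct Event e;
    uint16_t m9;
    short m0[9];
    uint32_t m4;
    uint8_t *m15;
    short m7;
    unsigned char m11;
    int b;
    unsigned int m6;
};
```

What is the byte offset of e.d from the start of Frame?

10

Event: 0..4  g  (4B, 4-aligned); 4..8  c  (4B, 4-aligned); 8..10  h  (2B, 2-aligned); 10..12  d  (2B, 2-aligned); sizeof = 12, alignof = 4
0..12  e  (12B, 4-aligned)
within Event: d at 10
0 + 10 = 10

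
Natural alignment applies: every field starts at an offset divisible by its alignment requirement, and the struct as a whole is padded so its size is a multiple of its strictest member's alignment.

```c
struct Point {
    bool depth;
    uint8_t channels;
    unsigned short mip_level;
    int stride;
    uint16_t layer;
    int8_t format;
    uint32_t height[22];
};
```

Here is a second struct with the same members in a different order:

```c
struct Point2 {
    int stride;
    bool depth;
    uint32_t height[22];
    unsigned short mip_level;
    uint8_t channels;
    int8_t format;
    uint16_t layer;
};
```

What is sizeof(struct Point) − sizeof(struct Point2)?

depth at 0 (size 1, align 1) → ends 1
channels at 1 (size 1, align 1) → ends 2
mip_level at 2 (size 2, align 2) → ends 4
stride at 4 (size 4, align 4) → ends 8
layer at 8 (size 2, align 2) → ends 10
format at 10 (size 1, align 1) → ends 11
pad 1 to align 4 for height
height at 12 (size 88, align 4) → ends 100
total 100 bytes, alignment 4
— Point2 —
stride at 0 (size 4, align 4) → ends 4
depth at 4 (size 1, align 1) → ends 5
pad 3 to align 4 for height
height at 8 (size 88, align 4) → ends 96
mip_level at 96 (size 2, align 2) → ends 98
channels at 98 (size 1, align 1) → ends 99
format at 99 (size 1, align 1) → ends 100
layer at 100 (size 2, align 2) → ends 102
tail pad 2 to reach multiple of 4
total 104 bytes, alignment 4
100 − 104 = -4

-4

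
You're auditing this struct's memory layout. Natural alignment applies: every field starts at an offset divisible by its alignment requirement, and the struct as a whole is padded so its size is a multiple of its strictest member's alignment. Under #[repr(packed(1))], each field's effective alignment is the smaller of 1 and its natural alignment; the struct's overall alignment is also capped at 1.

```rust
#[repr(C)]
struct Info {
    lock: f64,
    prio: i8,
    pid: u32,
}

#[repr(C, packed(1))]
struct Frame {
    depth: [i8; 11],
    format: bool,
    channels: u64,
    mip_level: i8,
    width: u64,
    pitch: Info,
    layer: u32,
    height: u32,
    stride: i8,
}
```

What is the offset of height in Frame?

49

Info: @0: lock [8B, align 8] → 8; @8: prio [1B, align 1] → 9; +3 pad (align 4); @12: pid [4B, align 4] → 16; size 16, align 8
@0: depth [11B, align 1] → 11
@11: format [1B, align 1] → 12
@12: channels [8B, align 1] → 20
@20: mip_level [1B, align 1] → 21
@21: width [8B, align 1] → 29
@29: pitch [16B, align 1] → 45
@45: layer [4B, align 1] → 49
@49: height [4B, align 1] → 53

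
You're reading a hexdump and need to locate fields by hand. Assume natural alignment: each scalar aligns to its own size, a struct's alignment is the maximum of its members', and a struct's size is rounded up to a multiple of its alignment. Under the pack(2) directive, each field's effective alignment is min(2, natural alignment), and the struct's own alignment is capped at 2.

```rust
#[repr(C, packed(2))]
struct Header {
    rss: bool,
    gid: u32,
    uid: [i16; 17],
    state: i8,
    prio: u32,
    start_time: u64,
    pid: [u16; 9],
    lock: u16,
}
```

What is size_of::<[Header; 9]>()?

666

0..1  rss  (1B, 1-aligned)
1..2  -- padding (1B)
2..6  gid  (4B, 2-aligned)
6..40  uid  (34B, 2-aligned)
40..41  state  (1B, 1-aligned)
41..42  -- padding (1B)
42..46  prio  (4B, 2-aligned)
46..54  start_time  (8B, 2-aligned)
54..72  pid  (18B, 2-aligned)
72..74  lock  (2B, 2-aligned)
sizeof = 74, alignof = 2
array of 9: 9 × 74 = 666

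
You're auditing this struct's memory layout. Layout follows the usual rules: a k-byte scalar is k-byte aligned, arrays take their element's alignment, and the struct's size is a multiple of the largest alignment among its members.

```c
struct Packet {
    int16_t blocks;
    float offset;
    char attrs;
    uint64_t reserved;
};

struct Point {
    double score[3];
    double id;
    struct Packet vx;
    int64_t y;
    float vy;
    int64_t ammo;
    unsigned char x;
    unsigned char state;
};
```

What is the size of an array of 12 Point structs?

Packet: @0: blocks [2B, align 2] → 2; +2 pad (align 4); @4: offset [4B, align 4] → 8; @8: attrs [1B, align 1] → 9; +7 pad (align 8); @16: reserved [8B, align 8] → 24; size 24, align 8
@0: score [24B, align 8] → 24
@24: id [8B, align 8] → 32
@32: vx [24B, align 8] → 56
@56: y [8B, align 8] → 64
@64: vy [4B, align 4] → 68
+4 pad (align 8)
@72: ammo [8B, align 8] → 80
@80: x [1B, align 1] → 81
@81: state [1B, align 1] → 82
+6 tail pad (align 8)
size 88, align 8
array of 12: 12 × 88 = 1056

1056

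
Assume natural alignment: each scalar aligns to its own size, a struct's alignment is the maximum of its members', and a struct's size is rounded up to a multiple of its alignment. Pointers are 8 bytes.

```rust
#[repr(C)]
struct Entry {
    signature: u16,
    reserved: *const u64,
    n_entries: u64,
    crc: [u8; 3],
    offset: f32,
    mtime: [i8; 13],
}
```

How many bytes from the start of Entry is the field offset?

28

0..2  signature  (2B, 2-aligned)
2..8  -- padding (6B)
8..16  reserved  (8B, 8-aligned)
16..24  n_entries  (8B, 8-aligned)
24..27  crc  (3B, 1-aligned)
27..28  -- padding (1B)
28..32  offset  (4B, 4-aligned)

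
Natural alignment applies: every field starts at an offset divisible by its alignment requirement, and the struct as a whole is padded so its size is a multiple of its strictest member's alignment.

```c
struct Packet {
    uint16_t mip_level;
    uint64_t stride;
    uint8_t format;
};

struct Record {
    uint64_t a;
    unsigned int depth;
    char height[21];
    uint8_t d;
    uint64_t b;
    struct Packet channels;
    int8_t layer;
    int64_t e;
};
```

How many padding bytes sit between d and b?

Packet: @0: mip_level [2B, align 2] → 2; +6 pad (align 8); @8: stride [8B, align 8] → 16; @16: format [1B, align 1] → 17; +7 tail pad (align 8); size 24, align 8
@0: a [8B, align 8] → 8
@8: depth [4B, align 4] → 12
@12: height [21B, align 1] → 33
@33: d [1B, align 1] → 34
+6 pad (align 8)
@40: b [8B, align 8] → 48

6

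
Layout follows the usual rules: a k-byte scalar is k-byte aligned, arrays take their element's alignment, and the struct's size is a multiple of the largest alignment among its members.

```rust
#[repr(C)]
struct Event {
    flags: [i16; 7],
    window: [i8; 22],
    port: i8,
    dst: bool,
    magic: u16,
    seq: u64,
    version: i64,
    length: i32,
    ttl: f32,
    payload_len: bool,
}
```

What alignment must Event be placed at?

member alignments: flags=2, window=1, port=1, dst=1, magic=2, seq=8, version=8, length=4, ttl=4, payload_len=1
max = 8

8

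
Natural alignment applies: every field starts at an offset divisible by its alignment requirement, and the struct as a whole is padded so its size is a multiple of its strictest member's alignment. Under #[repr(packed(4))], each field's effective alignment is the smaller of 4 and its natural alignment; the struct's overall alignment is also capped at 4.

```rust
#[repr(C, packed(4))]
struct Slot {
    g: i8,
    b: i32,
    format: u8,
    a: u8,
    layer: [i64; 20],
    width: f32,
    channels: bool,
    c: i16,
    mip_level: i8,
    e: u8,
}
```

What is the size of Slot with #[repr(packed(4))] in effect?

184

g at 0 (size 1, align 1) → ends 1
pad 3 to align 4 for b
b at 4 (size 4, align 4) → ends 8
format at 8 (size 1, align 1) → ends 9
a at 9 (size 1, align 1) → ends 10
pad 2 to align 4 for layer
layer at 12 (size 160, align 4) → ends 172
width at 172 (size 4, align 4) → ends 176
channels at 176 (size 1, align 1) → ends 177
pad 1 to align 2 for c
c at 178 (size 2, align 2) → ends 180
mip_level at 180 (size 1, align 1) → ends 181
e at 181 (size 1, align 1) → ends 182
tail pad 2 to reach multiple of 4
total 184 bytes, alignment 4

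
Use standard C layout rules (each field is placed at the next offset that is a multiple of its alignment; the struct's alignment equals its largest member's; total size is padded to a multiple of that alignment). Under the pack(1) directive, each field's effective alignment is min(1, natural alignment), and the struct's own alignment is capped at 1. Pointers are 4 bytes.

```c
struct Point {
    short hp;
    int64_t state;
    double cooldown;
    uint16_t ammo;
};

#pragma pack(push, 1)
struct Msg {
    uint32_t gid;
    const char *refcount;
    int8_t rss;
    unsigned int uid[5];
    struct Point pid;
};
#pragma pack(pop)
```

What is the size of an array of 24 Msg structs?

Point: @0: hp [2B, align 2] → 2; +6 pad (align 8); @8: state [8B, align 8] → 16; @16: cooldown [8B, align 8] → 24; @24: ammo [2B, align 2] → 26; +6 tail pad (align 8); size 32, align 8
@0: gid [4B, align 1] → 4
@4: refcount [4B, align 1] → 8
@8: rss [1B, align 1] → 9
@9: uid [20B, align 1] → 29
@29: pid [32B, align 1] → 61
size 61, align 1
array of 24: 24 × 61 = 1464

1464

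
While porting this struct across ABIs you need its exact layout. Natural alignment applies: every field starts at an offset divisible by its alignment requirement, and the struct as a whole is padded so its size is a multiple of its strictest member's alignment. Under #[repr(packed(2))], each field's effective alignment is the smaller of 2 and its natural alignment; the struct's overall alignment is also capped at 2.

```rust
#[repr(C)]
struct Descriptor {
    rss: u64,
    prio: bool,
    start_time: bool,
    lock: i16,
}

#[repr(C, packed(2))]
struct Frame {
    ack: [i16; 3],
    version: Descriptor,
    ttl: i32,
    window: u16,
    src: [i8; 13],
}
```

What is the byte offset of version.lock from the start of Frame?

16

Descriptor: 0..8  rss  (8B, 8-aligned); 8..9  prio  (1B, 1-aligned); 9..10  start_time  (1B, 1-aligned); 10..12  lock  (2B, 2-aligned); 12..16  -- tail padding (4B); sizeof = 16, alignof = 8
0..6  ack  (6B, 2-aligned)
6..22  version  (16B, 2-aligned)
within Descriptor: lock at 10
6 + 10 = 16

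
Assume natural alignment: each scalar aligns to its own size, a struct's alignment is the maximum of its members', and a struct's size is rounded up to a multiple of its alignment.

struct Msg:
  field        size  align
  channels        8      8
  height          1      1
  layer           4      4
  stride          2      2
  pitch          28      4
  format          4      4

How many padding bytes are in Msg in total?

0..8  channels  (8B, 8-aligned)
8..9  height  (1B, 1-aligned)
9..12  -- padding (3B)
12..16  layer  (4B, 4-aligned)
16..18  stride  (2B, 2-aligned)
18..20  -- padding (2B)
20..48  pitch  (28B, 4-aligned)
48..52  format  (4B, 4-aligned)
52..56  -- tail padding (4B)
sizeof = 56, alignof = 8
data bytes 47, size 56 → padding 9

9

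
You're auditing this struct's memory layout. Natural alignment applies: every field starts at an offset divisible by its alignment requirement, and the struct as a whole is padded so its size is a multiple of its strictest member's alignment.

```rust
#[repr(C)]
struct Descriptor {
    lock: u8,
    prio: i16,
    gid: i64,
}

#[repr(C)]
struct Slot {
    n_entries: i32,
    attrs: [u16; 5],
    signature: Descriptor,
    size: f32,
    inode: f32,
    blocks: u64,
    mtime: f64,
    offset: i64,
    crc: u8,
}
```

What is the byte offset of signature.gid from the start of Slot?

Descriptor: 0..1  lock  (1B, 1-aligned); 1..2  -- padding (1B); 2..4  prio  (2B, 2-aligned); 4..8  -- padding (4B); 8..16  gid  (8B, 8-aligned); sizeof = 16, alignof = 8
0..4  n_entries  (4B, 4-aligned)
4..14  attrs  (10B, 2-aligned)
14..16  -- padding (2B)
16..32  signature  (16B, 8-aligned)
within Descriptor: gid at 8
16 + 8 = 24

24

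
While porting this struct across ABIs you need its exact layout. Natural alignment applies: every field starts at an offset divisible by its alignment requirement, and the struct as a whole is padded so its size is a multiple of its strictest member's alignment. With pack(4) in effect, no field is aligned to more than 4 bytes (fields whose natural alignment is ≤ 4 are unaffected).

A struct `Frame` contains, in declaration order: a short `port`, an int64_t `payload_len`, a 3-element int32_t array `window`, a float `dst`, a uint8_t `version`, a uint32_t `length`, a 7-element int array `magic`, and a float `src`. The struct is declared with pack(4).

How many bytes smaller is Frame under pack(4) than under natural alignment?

4

natural layout:
  @0: port [2B, align 2] → 2
  +6 pad (align 8)
  @8: payload_len [8B, align 8] → 16
  @16: window [12B, align 4] → 28
  @28: dst [4B, align 4] → 32
  @32: version [1B, align 1] → 33
  +3 pad (align 4)
  @36: length [4B, align 4] → 40
  @40: magic [28B, align 4] → 68
  @68: src [4B, align 4] → 72
  size 72, align 8
packed(4) layout:
  @0: port [2B, align 2] → 2
  +2 pad (align 4)
  @4: payload_len [8B, align 4] → 12
  @12: window [12B, align 4] → 24
  @24: dst [4B, align 4] → 28
  @28: version [1B, align 1] → 29
  +3 pad (align 4)
  @32: length [4B, align 4] → 36
  @36: magic [28B, align 4] → 64
  @64: src [4B, align 4] → 68
  size 68, align 4
72 − 68 = 4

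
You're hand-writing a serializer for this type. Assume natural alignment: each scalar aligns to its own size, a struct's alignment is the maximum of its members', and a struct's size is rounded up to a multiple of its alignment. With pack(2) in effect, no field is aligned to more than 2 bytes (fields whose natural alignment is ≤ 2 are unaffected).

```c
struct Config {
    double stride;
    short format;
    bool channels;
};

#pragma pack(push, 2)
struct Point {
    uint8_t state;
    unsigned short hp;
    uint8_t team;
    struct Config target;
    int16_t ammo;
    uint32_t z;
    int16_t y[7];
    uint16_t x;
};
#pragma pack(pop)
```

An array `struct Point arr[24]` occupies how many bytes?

Config: @0: stride [8B, align 8] → 8; @8: format [2B, align 2] → 10; @10: channels [1B, align 1] → 11; +5 tail pad (align 8); size 16, align 8
@0: state [1B, align 1] → 1
+1 pad (align 2)
@2: hp [2B, align 2] → 4
@4: team [1B, align 1] → 5
+1 pad (align 2)
@6: target [16B, align 2] → 22
@22: ammo [2B, align 2] → 24
@24: z [4B, align 2] → 28
@28: y [14B, align 2] → 42
@42: x [2B, align 2] → 44
size 44, align 2
array of 24: 24 × 44 = 1056

1056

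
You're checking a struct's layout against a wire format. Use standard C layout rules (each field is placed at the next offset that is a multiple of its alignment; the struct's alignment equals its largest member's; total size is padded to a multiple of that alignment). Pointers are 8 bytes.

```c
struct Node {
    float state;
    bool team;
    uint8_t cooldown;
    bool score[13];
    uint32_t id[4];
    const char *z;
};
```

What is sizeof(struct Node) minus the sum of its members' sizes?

5

state at 0 (size 4, align 4) → ends 4
team at 4 (size 1, align 1) → ends 5
cooldown at 5 (size 1, align 1) → ends 6
score at 6 (size 13, align 1) → ends 19
pad 1 to align 4 for id
id at 20 (size 16, align 4) → ends 36
pad 4 to align 8 for z
z at 40 (size 8, align 8) → ends 48
total 48 bytes, alignment 8
data bytes 43, size 48 → padding 5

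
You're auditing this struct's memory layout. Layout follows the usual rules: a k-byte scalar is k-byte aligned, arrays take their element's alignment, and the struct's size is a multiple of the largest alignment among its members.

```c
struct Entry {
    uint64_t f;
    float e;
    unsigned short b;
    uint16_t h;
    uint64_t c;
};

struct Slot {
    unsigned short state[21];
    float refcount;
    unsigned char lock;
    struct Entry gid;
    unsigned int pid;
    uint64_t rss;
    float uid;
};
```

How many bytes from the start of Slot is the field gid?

56

Entry: 0..8  f  (8B, 8-aligned); 8..12  e  (4B, 4-aligned); 12..14  b  (2B, 2-aligned); 14..16  h  (2B, 2-aligned); 16..24  c  (8B, 8-aligned); sizeof = 24, alignof = 8
0..42  state  (42B, 2-aligned)
42..44  -- padding (2B)
44..48  refcount  (4B, 4-aligned)
48..49  lock  (1B, 1-aligned)
49..56  -- padding (7B)
56..80  gid  (24B, 8-aligned)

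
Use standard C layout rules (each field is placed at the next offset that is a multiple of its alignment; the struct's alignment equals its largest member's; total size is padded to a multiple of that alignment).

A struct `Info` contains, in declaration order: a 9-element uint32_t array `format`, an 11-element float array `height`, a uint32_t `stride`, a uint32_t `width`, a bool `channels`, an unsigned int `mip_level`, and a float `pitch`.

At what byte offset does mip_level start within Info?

92

0..36  format  (36B, 4-aligned)
36..80  height  (44B, 4-aligned)
80..84  stride  (4B, 4-aligned)
84..88  width  (4B, 4-aligned)
88..89  channels  (1B, 1-aligned)
89..92  -- padding (3B)
92..96  mip_level  (4B, 4-aligned)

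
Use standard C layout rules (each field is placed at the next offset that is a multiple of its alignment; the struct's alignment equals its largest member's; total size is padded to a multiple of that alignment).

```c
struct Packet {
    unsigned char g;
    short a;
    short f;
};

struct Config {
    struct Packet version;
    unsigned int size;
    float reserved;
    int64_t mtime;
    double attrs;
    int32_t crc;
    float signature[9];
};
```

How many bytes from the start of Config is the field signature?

36

Packet: g at 0 (size 1, align 1) → ends 1; pad 1 to align 2 for a; a at 2 (size 2, align 2) → ends 4; f at 4 (size 2, align 2) → ends 6; total 6 bytes, alignment 2
version at 0 (size 6, align 2) → ends 6
pad 2 to align 4 for size
size at 8 (size 4, align 4) → ends 12
reserved at 12 (size 4, align 4) → ends 16
mtime at 16 (size 8, align 8) → ends 24
attrs at 24 (size 8, align 8) → ends 32
crc at 32 (size 4, align 4) → ends 36
signature at 36 (size 36, align 4) → ends 72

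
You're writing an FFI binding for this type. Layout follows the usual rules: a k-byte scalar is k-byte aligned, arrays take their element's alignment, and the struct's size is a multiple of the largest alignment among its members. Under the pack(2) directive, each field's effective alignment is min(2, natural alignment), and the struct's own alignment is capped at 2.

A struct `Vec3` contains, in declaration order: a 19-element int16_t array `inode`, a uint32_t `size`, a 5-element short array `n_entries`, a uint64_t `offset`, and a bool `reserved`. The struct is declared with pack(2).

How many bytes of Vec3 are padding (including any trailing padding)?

@0: inode [38B, align 2] → 38
@38: size [4B, align 2] → 42
@42: n_entries [10B, align 2] → 52
@52: offset [8B, align 2] → 60
@60: reserved [1B, align 1] → 61
+1 tail pad (align 2)
size 62, align 2
data bytes 61, size 62 → padding 1

1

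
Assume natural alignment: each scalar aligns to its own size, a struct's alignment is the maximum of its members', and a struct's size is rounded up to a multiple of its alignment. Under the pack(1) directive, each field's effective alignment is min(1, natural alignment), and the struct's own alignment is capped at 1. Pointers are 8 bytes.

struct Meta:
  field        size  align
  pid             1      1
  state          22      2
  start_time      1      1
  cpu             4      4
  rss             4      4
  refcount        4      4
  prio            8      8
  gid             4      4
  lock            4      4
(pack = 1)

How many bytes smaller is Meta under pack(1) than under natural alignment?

4

natural layout:
  @0: pid [1B, align 1] → 1
  +1 pad (align 2)
  @2: state [22B, align 2] → 24
  @24: start_time [1B, align 1] → 25
  +3 pad (align 4)
  @28: cpu [4B, align 4] → 32
  @32: rss [4B, align 4] → 36
  @36: refcount [4B, align 4] → 40
  @40: prio [8B, align 8] → 48
  @48: gid [4B, align 4] → 52
  @52: lock [4B, align 4] → 56
  size 56, align 8
packed(1) layout:
  @0: pid [1B, align 1] → 1
  @1: state [22B, align 1] → 23
  @23: start_time [1B, align 1] → 24
  @24: cpu [4B, align 1] → 28
  @28: rss [4B, align 1] → 32
  @32: refcount [4B, align 1] → 36
  @36: prio [8B, align 1] → 44
  @44: gid [4B, align 1] → 48
  @48: lock [4B, align 1] → 52
  size 52, align 1
56 − 52 = 4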